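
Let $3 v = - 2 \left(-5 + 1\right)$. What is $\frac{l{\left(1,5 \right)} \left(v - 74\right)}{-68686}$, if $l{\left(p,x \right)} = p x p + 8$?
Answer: $\frac{1391}{103029} \approx 0.013501$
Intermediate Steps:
$l{\left(p,x \right)} = 8 + x p^{2}$ ($l{\left(p,x \right)} = x p^{2} + 8 = 8 + x p^{2}$)
$v = \frac{8}{3}$ ($v = \frac{\left(-2\right) \left(-5 + 1\right)}{3} = \frac{\left(-2\right) \left(-4\right)}{3} = \frac{1}{3} \cdot 8 = \frac{8}{3} \approx 2.6667$)
$\frac{l{\left(1,5 \right)} \left(v - 74\right)}{-68686} = \frac{\left(8 + 5 \cdot 1^{2}\right) \left(\frac{8}{3} - 74\right)}{-68686} = \left(8 + 5 \cdot 1\right) \left(- \frac{214}{3}\right) \left(- \frac{1}{68686}\right) = \left(8 + 5\right) \left(- \frac{214}{3}\right) \left(- \frac{1}{68686}\right) = 13 \left(- \frac{214}{3}\right) \left(- \frac{1}{68686}\right) = \left(- \frac{2782}{3}\right) \left(- \frac{1}{68686}\right) = \frac{1391}{103029}$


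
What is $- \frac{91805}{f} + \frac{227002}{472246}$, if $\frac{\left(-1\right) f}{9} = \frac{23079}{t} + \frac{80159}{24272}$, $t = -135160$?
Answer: $\frac{8890628747417501671}{2729199731689233} \approx 3257.6$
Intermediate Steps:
$f = - \frac{11558381571}{410075440}$ ($f = - 9 \left(\frac{23079}{-135160} + \frac{80159}{24272}\right) = - 9 \left(23079 \left(- \frac{1}{135160}\right) + 80159 \cdot \frac{1}{24272}\right) = - 9 \left(- \frac{23079}{135160} + \frac{80159}{24272}\right) = \left(-9\right) \frac{1284264619}{410075440} = - \frac{11558381571}{410075440} \approx -28.186$)
$- \frac{91805}{f} + \frac{227002}{472246} = - \frac{91805}{- \frac{11558381571}{410075440}} + \frac{227002}{472246} = \left(-91805\right) \left(- \frac{410075440}{11558381571}\right) + 227002 \cdot \frac{1}{472246} = \frac{37646975769200}{11558381571} + \frac{113501}{236123} = \frac{8890628747417501671}{2729199731689233}$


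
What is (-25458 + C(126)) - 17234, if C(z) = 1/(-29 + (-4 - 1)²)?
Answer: -170769/4 ≈ -42692.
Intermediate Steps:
C(z) = -¼ (C(z) = 1/(-29 + (-5)²) = 1/(-29 + 25) = 1/(-4) = -¼)
(-25458 + C(126)) - 17234 = (-25458 - ¼) - 17234 = -101833/4 - 17234 = -170769/4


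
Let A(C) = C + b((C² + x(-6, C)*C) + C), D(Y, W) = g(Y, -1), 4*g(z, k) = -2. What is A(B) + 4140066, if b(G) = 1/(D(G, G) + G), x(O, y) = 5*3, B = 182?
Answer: 298391813610/72071 ≈ 4.1402e+6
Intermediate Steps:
g(z, k) = -½ (g(z, k) = (¼)*(-2) = -½)
D(Y, W) = -½
x(O, y) = 15
b(G) = 1/(-½ + G)
A(C) = C + 2/(-1 + 2*C² + 32*C) (A(C) = C + 2/(-1 + 2*((C² + 15*C) + C)) = C + 2/(-1 + 2*(C² + 16*C)) = C + 2/(-1 + (2*C² + 32*C)) = C + 2/(-1 + 2*C² + 32*C))
A(B) + 4140066 = (2 + 182*(-1 + 2*182*(16 + 182)))/(-1 + 2*182*(16 + 182)) + 4140066 = (2 + 182*(-1 + 2*182*198))/(-1 + 2*182*198) + 4140066 = (2 + 182*(-1 + 72072))/(-1 + 72072) + 4140066 = (2 + 182*72071)/72071 + 4140066 = (2 + 13116922)/72071 + 4140066 = (1/72071)*13116924 + 4140066 = 13116924/72071 + 4140066 = 298391813610/72071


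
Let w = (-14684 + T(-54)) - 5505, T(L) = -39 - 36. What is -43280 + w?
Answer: -63544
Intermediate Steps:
T(L) = -75
w = -20264 (w = (-14684 - 75) - 5505 = -14759 - 5505 = -20264)
-43280 + w = -43280 - 20264 = -63544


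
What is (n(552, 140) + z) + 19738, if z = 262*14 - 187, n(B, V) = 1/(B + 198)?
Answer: 17414251/750 ≈ 23219.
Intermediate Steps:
n(B, V) = 1/(198 + B)
z = 3481 (z = 3668 - 187 = 3481)
(n(552, 140) + z) + 19738 = (1/(198 + 552) + 3481) + 19738 = (1/750 + 3481) + 19738 = 2610751/750 + 19738 = 17414251/750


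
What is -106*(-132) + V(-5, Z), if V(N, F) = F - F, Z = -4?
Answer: 13992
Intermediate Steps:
V(N, F) = 0
-106*(-132) + V(-5, Z) = -106*(-132) + 0 = 13992 + 0 = 13992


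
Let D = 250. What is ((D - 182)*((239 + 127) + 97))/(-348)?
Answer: -7871/87 ≈ -90.471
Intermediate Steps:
((D - 182)*((239 + 127) + 97))/(-348) = ((250 - 182)*((239 + 127) + 97))/(-348) = (68*(366 + 97))*(-1/348) = (68*463)*(-1/348) = 31484*(-1/348) = -7871/87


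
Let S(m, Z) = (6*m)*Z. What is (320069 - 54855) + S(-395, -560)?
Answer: 1592414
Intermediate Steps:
S(m, Z) = 6*Z*m
(320069 - 54855) + S(-395, -560) = (320069 - 54855) + 6*(-560)*(-395) = 265214 + 1327200 = 1592414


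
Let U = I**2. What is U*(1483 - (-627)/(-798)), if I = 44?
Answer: 20086968/7 ≈ 2.8696e+6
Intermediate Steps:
U = 1936 (U = 44**2 = 1936)
U*(1483 - (-627)/(-798)) = 1936*(1483 - (-627)/(-798)) = 1936*(1483 - (-627)*(-1)/798) = 1936*(1483 - 1*11/14) = 1936*(1483 - 11/14) = 1936*(20751/14) = 20086968/7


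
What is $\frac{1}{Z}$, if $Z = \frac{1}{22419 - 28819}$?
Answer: $-6400$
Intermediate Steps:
$Z = - \frac{1}{6400}$ ($Z = \frac{1}{-6400} = - \frac{1}{6400} \approx -0.00015625$)
$\frac{1}{Z} = \frac{1}{- \frac{1}{6400}} = -6400$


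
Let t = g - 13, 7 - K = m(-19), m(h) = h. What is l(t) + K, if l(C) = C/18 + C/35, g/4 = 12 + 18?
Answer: 22051/630 ≈ 35.002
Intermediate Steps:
K = 26 (K = 7 - 1*(-19) = 7 + 19 = 26)
g = 120 (g = 4*(12 + 18) = 4*30 = 120)
t = 107 (t = 120 - 13 = 107)
l(C) = 53*C/630 (l(C) = C*(1/18) + C*(1/35) = C/18 + C/35 = 53*C/630)
l(t) + K = (53/630)*107 + 26 = 5671/630 + 26 = 22051/630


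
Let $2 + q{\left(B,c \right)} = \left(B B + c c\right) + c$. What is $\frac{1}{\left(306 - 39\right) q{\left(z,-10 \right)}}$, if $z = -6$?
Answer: $\frac{1}{33108} \approx 3.0204 \cdot 10^{-5}$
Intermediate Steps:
$q{\left(B,c \right)} = -2 + c + B^{2} + c^{2}$ ($q{\left(B,c \right)} = -2 + \left(\left(B B + c c\right) + c\right) = -2 + \left(\left(B^{2} + c^{2}\right) + c\right) = -2 + \left(c + B^{2} + c^{2}\right) = -2 + c + B^{2} + c^{2}$)
$\frac{1}{\left(306 - 39\right) q{\left(z,-10 \right)}} = \frac{1}{\left(306 - 39\right) \left(-2 - 10 + \left(-6\right)^{2} + \left(-10\right)^{2}\right)} = \frac{1}{267 \left(-2 - 10 + 36 + 100\right)} = \frac{1}{267 \cdot 124} = \frac{1}{33108}$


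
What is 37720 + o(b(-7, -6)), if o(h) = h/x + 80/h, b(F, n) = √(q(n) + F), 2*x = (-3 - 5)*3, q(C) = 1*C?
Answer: 37720 - 973*I*√13/156 ≈ 37720.0 - 22.488*I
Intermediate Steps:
q(C) = C
x = -12 (x = ((-3 - 5)*3)/2 = (-8*3)/2 = (½)*(-24) = -12)
b(F, n) = √(F + n) (b(F, n) = √(n + F) = √(F + n))
o(h) = 80/h - h/12 (o(h) = h/(-12) + 80/h = h*(-1/12) + 80/h = -h/12 + 80/h = 80/h - h/12)
37720 + o(b(-7, -6)) = 37720 + (80/(√(-7 - 6)) - √(-7 - 6)/12) = 37720 + (80/(√(-13)) - I*√13/12) = 37720 + (80/((I*√13)) - I*√13/12) = 37720 + (80*(-I*√13/13) - I*√13/12) = 37720 + (-80*I*√13/13 - I*√13/12) = 37720 - 973*I*√13/156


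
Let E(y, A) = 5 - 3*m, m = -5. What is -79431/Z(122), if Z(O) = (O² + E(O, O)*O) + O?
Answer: -7221/1586 ≈ -4.5530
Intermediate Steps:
E(y, A) = 20 (E(y, A) = 5 - 3*(-5) = 5 + 15 = 20)
Z(O) = O² + 21*O (Z(O) = (O² + 20*O) + O = O² + 21*O)
-79431/Z(122) = -79431*1/(122*(21 + 122)) = -79431/(122*143) = -79431/17446 = -79431*1/17446 = -7221/1586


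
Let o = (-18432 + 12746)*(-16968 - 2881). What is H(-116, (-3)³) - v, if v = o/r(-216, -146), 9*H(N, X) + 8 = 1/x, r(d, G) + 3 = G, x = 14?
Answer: 4740173875/6258 ≈ 7.5746e+5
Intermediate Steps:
r(d, G) = -3 + G
o = 112861414 (o = -5686*(-19849) = 112861414)
H(N, X) = -37/42 (H(N, X) = -8/9 + (⅑)/14 = -8/9 + (⅑)*(1/14) = -8/9 + 1/126 = -37/42)
v = -112861414/149 (v = 112861414/(-3 - 146) = 112861414/(-149) = 112861414*(-1/149) = -112861414/149 ≈ -7.5746e+5)
H(-116, (-3)³) - v = -37/42 - 1*(-112861414/149) = -37/42 + 112861414/149 = 4740173875/6258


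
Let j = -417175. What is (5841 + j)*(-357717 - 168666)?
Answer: 216519224922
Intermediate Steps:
(5841 + j)*(-357717 - 168666) = (5841 - 417175)*(-357717 - 168666) = -411334*(-526383) = 216519224922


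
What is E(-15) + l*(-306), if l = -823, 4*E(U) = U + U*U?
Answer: 503781/2 ≈ 2.5189e+5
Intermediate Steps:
E(U) = U/4 + U**2/4 (E(U) = (U + U*U)/4 = (U + U**2)/4 = U/4 + U**2/4)
E(-15) + l*(-306) = (1/4)*(-15)*(1 - 15) - 823*(-306) = (1/4)*(-15)*(-14) + 251838 = 105/2 + 251838 = 503781/2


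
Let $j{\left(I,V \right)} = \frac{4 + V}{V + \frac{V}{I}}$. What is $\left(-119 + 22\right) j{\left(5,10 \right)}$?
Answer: $- \frac{679}{6} \approx -113.17$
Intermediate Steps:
$j{\left(I,V \right)} = \frac{4 + V}{V + \frac{V}{I}}$
$\left(-119 + 22\right) j{\left(5,10 \right)} = \left(-119 + 22\right) \frac{5 \left(4 + 10\right)}{10 \left(1 + 5\right)} = - 97 \cdot 5 \cdot \frac{1}{10} \cdot \frac{1}{6} \cdot 14 = \left(-97\right) \frac{7}{6} = - \frac{679}{6}$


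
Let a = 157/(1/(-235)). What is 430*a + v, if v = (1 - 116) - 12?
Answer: -15864977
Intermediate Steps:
v = -127 (v = -115 - 12 = -127)
a = -36895 (a = 157/(-1/235) = 157*(-235) = -36895)
430*a + v = 430*(-36895) - 127 = -15864850 - 127 = -15864977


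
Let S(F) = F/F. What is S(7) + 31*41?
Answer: 1272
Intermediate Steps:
S(F) = 1
S(7) + 31*41 = 1 + 31*41 = 1 + 1271 = 1272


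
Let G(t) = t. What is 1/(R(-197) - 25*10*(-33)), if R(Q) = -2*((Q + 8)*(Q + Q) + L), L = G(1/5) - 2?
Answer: -5/703392 ≈ -7.1084e-6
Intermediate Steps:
L = -9/5 (L = 1/5 - 2 = ⅕ - 2 = -9/5 ≈ -1.8000)
R(Q) = 18/5 - 4*Q*(8 + Q) (R(Q) = -2*((Q + 8)*(Q + Q) - 9/5) = -2*((8 + Q)*(2*Q) - 9/5) = -2*(2*Q*(8 + Q) - 9/5) = -2*(-9/5 + 2*Q*(8 + Q)) = 18/5 - 4*Q*(8 + Q))
1/(R(-197) - 25*10*(-33)) = 1/((18/5 - 32*(-197) - 4*(-197)²) - 25*10*(-33)) = 1/((18/5 + 6304 - 4*38809) - 250*(-33)) = 1/((18/5 + 6304 - 155236) + 8250) = 1/(-744642/5 + 8250) = 1/(-703392/5) = -5/703392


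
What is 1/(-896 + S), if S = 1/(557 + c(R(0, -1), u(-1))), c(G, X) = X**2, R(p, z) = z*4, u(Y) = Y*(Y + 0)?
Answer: -558/499967 ≈ -0.0011161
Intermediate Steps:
u(Y) = Y**2 (u(Y) = Y*Y = Y**2)
R(p, z) = 4*z
S = 1/558 (S = 1/(557 + ((-1)**2)**2) = 1/(557 + 1**2) = 1/(557 + 1) = 1/558 ≈ 0.0017921)
1/(-896 + S) = 1/(-896 + 1/558) = 1/(-499967/558) = -558/499967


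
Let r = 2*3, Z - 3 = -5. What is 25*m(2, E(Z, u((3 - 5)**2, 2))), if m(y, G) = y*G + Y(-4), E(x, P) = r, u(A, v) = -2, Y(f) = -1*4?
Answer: 200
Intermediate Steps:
Z = -2 (Z = 3 - 5 = -2)
Y(f) = -4
r = 6
E(x, P) = 6
m(y, G) = -4 + G*y (m(y, G) = y*G - 4 = G*y - 4 = -4 + G*y)
25*m(2, E(Z, u((3 - 5)**2, 2))) = 25*(-4 + 6*2) = 25*(-4 + 12) = 25*8 = 200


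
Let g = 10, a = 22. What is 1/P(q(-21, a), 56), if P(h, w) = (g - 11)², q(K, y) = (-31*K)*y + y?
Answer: 1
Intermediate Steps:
q(K, y) = y - 31*K*y (q(K, y) = -31*K*y + y = y - 31*K*y)
P(h, w) = 1 (P(h, w) = (10 - 11)² = (-1)² = 1)
1/P(q(-21, a), 56) = 1/1 = 1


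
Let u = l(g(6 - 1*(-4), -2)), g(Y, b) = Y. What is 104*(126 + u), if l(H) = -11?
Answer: 11960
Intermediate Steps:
u = -11
104*(126 + u) = 104*(126 - 11) = 104*115 = 11960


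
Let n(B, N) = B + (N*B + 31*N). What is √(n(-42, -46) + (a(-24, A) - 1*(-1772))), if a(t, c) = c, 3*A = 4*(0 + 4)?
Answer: 82*√3/3 ≈ 47.343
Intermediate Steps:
A = 16/3 (A = (4*(0 + 4))/3 = (4*4)/3 = (⅓)*16 = 16/3 ≈ 5.3333)
n(B, N) = B + 31*N + B*N (n(B, N) = B + (B*N + 31*N) = B + (31*N + B*N) = B + 31*N + B*N)
√(n(-42, -46) + (a(-24, A) - 1*(-1772))) = √((-42 + 31*(-46) - 42*(-46)) + (16/3 - 1*(-1772))) = √((-42 - 1426 + 1932) + (16/3 + 1772)) = √(464 + 5332/3) = √(6724/3) = 82*√3/3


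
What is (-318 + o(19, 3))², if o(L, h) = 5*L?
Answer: 49729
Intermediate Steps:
(-318 + o(19, 3))² = (-318 + 5*19)² = (-318 + 95)² = (-223)² = 49729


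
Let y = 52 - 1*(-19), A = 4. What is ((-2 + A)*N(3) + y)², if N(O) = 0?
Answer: 5041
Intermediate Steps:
y = 71 (y = 52 + 19 = 71)
((-2 + A)*N(3) + y)² = ((-2 + 4)*0 + 71)² = (2*0 + 71)² = (0 + 71)² = 71² = 5041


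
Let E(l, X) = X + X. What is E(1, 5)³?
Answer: 1000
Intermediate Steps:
E(l, X) = 2*X
E(1, 5)³ = (2*5)³ = 10³ = 1000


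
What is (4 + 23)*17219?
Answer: 464913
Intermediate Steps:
(4 + 23)*17219 = 27*17219 = 464913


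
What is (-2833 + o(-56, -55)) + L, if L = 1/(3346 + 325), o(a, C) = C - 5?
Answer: -10620202/3671 ≈ -2893.0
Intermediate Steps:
o(a, C) = -5 + C
L = 1/3671 ≈ 0.00027241
(-2833 + o(-56, -55)) + L = (-2833 + (-5 - 55)) + 1/3671 = (-2833 - 60) + 1/3671 = -2893 + 1/3671 = -10620202/3671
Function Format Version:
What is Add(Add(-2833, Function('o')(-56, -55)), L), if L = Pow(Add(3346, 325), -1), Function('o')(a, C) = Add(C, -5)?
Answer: Rational(-10620202, 3671) ≈ -2893.0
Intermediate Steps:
Function('o')(a, C) = Add(-5, C)
L = Rational(1, 3671) (L = Pow(3671, -1) = Rational(1, 3671) ≈ 0.00027241)
Add(Add(-2833, Function('o')(-56, -55)), L) = Add(Add(-2833, Add(-5, -55)), Rational(1, 3671)) = Add(Add(-2833, -60), Rational(1, 3671)) = Add(-2893, Rational(1, 3671)) = Rational(-10620202, 3671)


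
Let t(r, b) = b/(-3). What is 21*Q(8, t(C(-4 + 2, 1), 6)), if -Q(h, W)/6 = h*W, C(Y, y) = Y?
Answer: 2016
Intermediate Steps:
t(r, b) = -b/3 (t(r, b) = b*(-⅓) = -b/3)
Q(h, W) = -6*W*h (Q(h, W) = -6*h*W = -6*W*h)
21*Q(8, t(C(-4 + 2, 1), 6)) = 21*(-6*(-⅓*6)*8) = 21*(-6*(-2)*8) = 21*96 = 2016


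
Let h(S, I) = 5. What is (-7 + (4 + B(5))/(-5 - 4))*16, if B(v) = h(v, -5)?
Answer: -128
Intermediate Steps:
B(v) = 5
(-7 + (4 + B(5))/(-5 - 4))*16 = (-7 + (4 + 5)/(-5 - 4))*16 = (-7 + 9/(-9))*16 = (-7 + 9*(-1/9))*16 = (-7 - 1)*16 = -8*16 = -128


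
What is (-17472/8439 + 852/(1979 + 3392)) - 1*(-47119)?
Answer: 711874323109/15108623 ≈ 47117.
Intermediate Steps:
(-17472/8439 + 852/(1979 + 3392)) - 1*(-47119) = (-17472*1/8439 + 852/5371) + 47119 = (-5824/2813 + 852*(1/5371)) + 47119 = (-5824/2813 + 852/5371) + 47119 = -28884028/15108623 + 47119 = 711874323109/15108623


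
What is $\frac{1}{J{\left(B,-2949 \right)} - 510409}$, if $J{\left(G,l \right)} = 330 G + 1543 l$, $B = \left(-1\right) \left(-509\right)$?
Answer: $- \frac{1}{4892746} \approx -2.0438 \cdot 10^{-7}$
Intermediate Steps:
$B = 509$
$\frac{1}{J{\left(B,-2949 \right)} - 510409} = \frac{1}{\left(330 \cdot 509 + 1543 \left(-2949\right)\right) - 510409} = \frac{1}{\left(167970 - 4550307\right) - 510409} = \frac{1}{-4382337 - 510409} = \frac{1}{-4892746} = - \frac{1}{4892746}$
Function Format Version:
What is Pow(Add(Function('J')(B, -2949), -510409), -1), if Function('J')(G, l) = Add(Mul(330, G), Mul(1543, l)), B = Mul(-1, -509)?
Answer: Rational(-1, 4892746) ≈ -2.0438e-7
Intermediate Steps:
B = 509
Pow(Add(Function('J')(B, -2949), -510409), -1) = Pow(Add(Add(Mul(330, 509), Mul(1543, -2949)), -510409), -1) = Pow(Add(Add(167970, -4550307), -510409), -1) = Pow(Add(-4382337, -510409), -1) = Pow(-4892746, -1) = Rational(-1, 4892746)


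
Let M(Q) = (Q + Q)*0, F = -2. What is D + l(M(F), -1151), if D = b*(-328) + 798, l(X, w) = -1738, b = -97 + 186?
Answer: -30132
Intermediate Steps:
M(Q) = 0 (M(Q) = (2*Q)*0 = 0)
b = 89
D = -28394 (D = 89*(-328) + 798 = -29192 + 798 = -28394)
D + l(M(F), -1151) = -28394 - 1738 = -30132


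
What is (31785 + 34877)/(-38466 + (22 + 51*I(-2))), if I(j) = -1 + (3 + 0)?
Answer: -33331/19171 ≈ -1.7386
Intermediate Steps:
I(j) = 2 (I(j) = -1 + 3 = 2)
(31785 + 34877)/(-38466 + (22 + 51*I(-2))) = (31785 + 34877)/(-38466 + (22 + 51*2)) = 66662/(-38466 + (22 + 102)) = 66662/(-38466 + 124) = 66662/(-38342) = 66662*(-1/38342) = -33331/19171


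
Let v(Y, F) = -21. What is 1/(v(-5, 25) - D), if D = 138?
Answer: -1/159 ≈ -0.0062893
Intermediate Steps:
1/(v(-5, 25) - D) = 1/(-21 - 1*138) = 1/(-21 - 138) = 1/(-159) = -1/159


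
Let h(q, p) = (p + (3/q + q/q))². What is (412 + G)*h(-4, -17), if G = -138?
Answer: 614993/8 ≈ 76874.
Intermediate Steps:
h(q, p) = (1 + p + 3/q)² (h(q, p) = (p + (3/q + 1))² = (p + (1 + 3/q))² = (1 + p + 3/q)²)
(412 + G)*h(-4, -17) = (412 - 138)*((3 - 4 - 17*(-4))²/(-4)²) = 274*((3 - 4 + 68)²/16) = 274*((1/16)*67²) = 274*((1/16)*4489) = 274*(4489/16) = 614993/8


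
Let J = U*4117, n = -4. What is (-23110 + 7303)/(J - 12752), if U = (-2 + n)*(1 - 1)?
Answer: 15807/12752 ≈ 1.2396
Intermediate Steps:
U = 0 (U = (-2 - 4)*(1 - 1) = -6*0 = 0)
J = 0 (J = 0*4117 = 0)
(-23110 + 7303)/(J - 12752) = (-23110 + 7303)/(0 - 12752) = -15807/(-12752) = -15807*(-1/12752) = 15807/12752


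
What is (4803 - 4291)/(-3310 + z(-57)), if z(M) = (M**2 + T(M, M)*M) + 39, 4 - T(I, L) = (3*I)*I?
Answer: 512/555329 ≈ 0.00092198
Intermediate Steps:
T(I, L) = 4 - 3*I**2 (T(I, L) = 4 - 3*I*I = 4 - 3*I**2)
z(M) = 39 + M**2 + M*(4 - 3*M**2) (z(M) = (M**2 + (4 - 3*M**2)*M) + 39 = (M**2 + M*(4 - 3*M**2)) + 39 = 39 + M**2 + M*(4 - 3*M**2))
(4803 - 4291)/(-3310 + z(-57)) = (4803 - 4291)/(-3310 + (39 + (-57)**2 - 1*(-57)*(-4 + 3*(-57)**2))) = 512/(-3310 + (39 + 3249 - 1*(-57)*(-4 + 3*3249))) = 512/(-3310 + (39 + 3249 - 1*(-57)*(-4 + 9747))) = 512/(-3310 + (39 + 3249 - 1*(-57)*9743)) = 512/(-3310 + (39 + 3249 + 555351)) = 512/(-3310 + 558639) = 512/555329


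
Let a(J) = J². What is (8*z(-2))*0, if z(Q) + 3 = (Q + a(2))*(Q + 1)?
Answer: 0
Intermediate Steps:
z(Q) = -3 + (1 + Q)*(4 + Q) (z(Q) = -3 + (Q + 2²)*(Q + 1) = -3 + (Q + 4)*(1 + Q) = -3 + (4 + Q)*(1 + Q) = -3 + (1 + Q)*(4 + Q))
(8*z(-2))*0 = (8*(1 + (-2)² + 5*(-2)))*0 = (8*(1 + 4 - 10))*0 = (8*(-5))*0 = -40*0 = 0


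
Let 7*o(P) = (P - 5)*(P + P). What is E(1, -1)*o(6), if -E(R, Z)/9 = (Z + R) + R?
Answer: -108/7 ≈ -15.429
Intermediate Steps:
E(R, Z) = -18*R - 9*Z (E(R, Z) = -9*((Z + R) + R) = -9*((R + Z) + R) = -9*(Z + 2*R) = -18*R - 9*Z)
o(P) = 2*P*(-5 + P)/7 (o(P) = ((P - 5)*(P + P))/7 = ((-5 + P)*(2*P))/7 = (2*P*(-5 + P))/7 = 2*P*(-5 + P)/7)
E(1, -1)*o(6) = (-18*1 - 9*(-1))*((2/7)*6*(-5 + 6)) = (-18 + 9)*((2/7)*6*1) = -9*12/7 = -108/7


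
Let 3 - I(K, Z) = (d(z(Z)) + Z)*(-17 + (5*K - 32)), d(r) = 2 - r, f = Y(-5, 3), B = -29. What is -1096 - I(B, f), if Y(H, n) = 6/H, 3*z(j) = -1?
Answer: -19783/15 ≈ -1318.9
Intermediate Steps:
z(j) = -⅓ (z(j) = (⅓)*(-1) = -⅓)
f = -6/5 (f = 6/(-5) = 6*(-⅕) = -6/5 ≈ -1.2000)
I(K, Z) = 3 - (-49 + 5*K)*(7/3 + Z) (I(K, Z) = 3 - ((2 - 1*(-⅓)) + Z)*(-17 + (5*K - 32)) = 3 - ((2 + ⅓) + Z)*(-17 + (-32 + 5*K)) = 3 - (7/3 + Z)*(-49 + 5*K) = 3 - (-49 + 5*K)*(7/3 + Z))
-1096 - I(B, f) = -1096 - (352/3 + 49*(-6/5) - 35/3*(-29) - 5*(-29)*(-6/5)) = -1096 - (352/3 - 294/5 + 1015/3 - 174) = -1096 - 1*3343/15 = -1096 - 3343/15 = -19783/15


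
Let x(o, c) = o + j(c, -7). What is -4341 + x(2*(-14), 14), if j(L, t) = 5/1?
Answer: -4364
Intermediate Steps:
j(L, t) = 5 (j(L, t) = 5*1 = 5)
x(o, c) = 5 + o (x(o, c) = o + 5 = 5 + o)
-4341 + x(2*(-14), 14) = -4341 + (5 + 2*(-14)) = -4341 + (5 - 28) = -4341 - 23 = -4364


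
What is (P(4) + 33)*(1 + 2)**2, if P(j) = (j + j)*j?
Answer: 585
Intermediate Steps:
P(j) = 2*j**2 (P(j) = (2*j)*j = 2*j**2)
(P(4) + 33)*(1 + 2)**2 = (2*4**2 + 33)*(1 + 2)**2 = (2*16 + 33)*3**2 = (32 + 33)*9 = 65*9 = 585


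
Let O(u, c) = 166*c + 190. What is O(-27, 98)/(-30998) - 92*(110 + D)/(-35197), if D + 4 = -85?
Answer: -259692045/545518303 ≈ -0.47605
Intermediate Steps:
D = -89 (D = -4 - 85 = -89)
O(u, c) = 190 + 166*c
O(-27, 98)/(-30998) - 92*(110 + D)/(-35197) = (190 + 166*98)/(-30998) - 92*(110 - 89)/(-35197) = (190 + 16268)*(-1/30998) - 92*21*(-1/35197) = 16458*(-1/30998) - 1932*(-1/35197) = -8229/15499 + 1932/35197 = -259692045/545518303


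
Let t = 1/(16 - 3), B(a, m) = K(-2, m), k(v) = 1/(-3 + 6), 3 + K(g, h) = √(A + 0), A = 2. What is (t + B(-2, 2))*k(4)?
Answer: -38/39 + √2/3 ≈ -0.50295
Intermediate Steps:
K(g, h) = -3 + √2 (K(g, h) = -3 + √(2 + 0) = -3 + √2)
k(v) = ⅓ (k(v) = 1/3 = ⅓)
B(a, m) = -3 + √2
t = 1/13 ≈ 0.076923
(t + B(-2, 2))*k(4) = (1/13 + (-3 + √2))*(⅓) = (-38/13 + √2)*(⅓) = -38/39 + √2/3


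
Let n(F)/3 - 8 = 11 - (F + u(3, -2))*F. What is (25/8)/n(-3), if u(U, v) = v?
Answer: 25/96 ≈ 0.26042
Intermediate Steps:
n(F) = 57 - 3*F*(-2 + F) (n(F) = 24 + 3*(11 - (F - 2)*F) = 24 + 3*(11 - (-2 + F)*F) = 24 + 3*(11 - F*(-2 + F)) = 24 + (33 - 3*F*(-2 + F)) = 57 - 3*F*(-2 + F))
(25/8)/n(-3) = (25/8)/(57 - 3*(-3)**2 + 6*(-3)) = (25*(1/8))/(57 - 3*9 - 18) = 25/(8*(57 - 27 - 18)) = (25/8)/12 = (25/8)*(1/12) = 25/96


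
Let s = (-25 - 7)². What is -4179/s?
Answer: -4179/1024 ≈ -4.0811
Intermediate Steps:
s = 1024 (s = (-32)² = 1024)
-4179/s = -4179/1024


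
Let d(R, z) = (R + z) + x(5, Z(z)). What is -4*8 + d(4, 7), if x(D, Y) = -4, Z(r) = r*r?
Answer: -25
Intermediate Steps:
Z(r) = r**2
d(R, z) = -4 + R + z (d(R, z) = (R + z) - 4 = -4 + R + z)
-4*8 + d(4, 7) = -4*8 + (-4 + 4 + 7) = -32 + 7 = -25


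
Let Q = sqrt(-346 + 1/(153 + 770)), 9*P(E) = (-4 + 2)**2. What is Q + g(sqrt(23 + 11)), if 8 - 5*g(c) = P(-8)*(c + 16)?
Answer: 8/45 - 4*sqrt(34)/45 + I*sqrt(294766511)/923 ≈ -0.34053 + 18.601*I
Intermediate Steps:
P(E) = 4/9 (P(E) = (-4 + 2)**2/9 = (1/9)*(-2)**2 = (1/9)*4 = 4/9)
Q = I*sqrt(294766511)/923 (Q = sqrt(-346 + 1/923) = sqrt(-319357/923) = I*sqrt(294766511)/923 ≈ 18.601*I)
g(c) = 8/45 - 4*c/45 (g(c) = 8/5 - 4*(c + 16)/45 = 8/5 - 4*(16 + c)/45 = 8/5 - (64/9 + 4*c/9)/5 = 8/5 + (-64/45 - 4*c/45) = 8/45 - 4*c/45)
Q + g(sqrt(23 + 11)) = I*sqrt(294766511)/923 + (8/45 - 4*sqrt(23 + 11)/45) = I*sqrt(294766511)/923 + (8/45 - 4*sqrt(34)/45) = 8/45 - 4*sqrt(34)/45 + I*sqrt(294766511)/923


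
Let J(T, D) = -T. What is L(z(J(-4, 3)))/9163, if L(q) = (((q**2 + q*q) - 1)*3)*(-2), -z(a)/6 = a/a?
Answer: -426/9163 ≈ -0.046491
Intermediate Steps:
z(a) = -6 (z(a) = -6*a/a = -6*1 = -6)
L(q) = 6 - 12*q**2 (L(q) = (((q**2 + q**2) - 1)*3)*(-2) = ((2*q**2 - 1)*3)*(-2) = ((-1 + 2*q**2)*3)*(-2) = (-3 + 6*q**2)*(-2) = 6 - 12*q**2)
L(z(J(-4, 3)))/9163 = (6 - 12*(-6)**2)/9163 = (6 - 12*36)*(1/9163) = (6 - 432)*(1/9163) = -426*1/9163 = -426/9163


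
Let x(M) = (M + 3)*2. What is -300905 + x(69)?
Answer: -300761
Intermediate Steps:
x(M) = 6 + 2*M (x(M) = (3 + M)*2 = 6 + 2*M)
-300905 + x(69) = -300905 + (6 + 2*69) = -300905 + (6 + 138) = -300905 + 144 = -300761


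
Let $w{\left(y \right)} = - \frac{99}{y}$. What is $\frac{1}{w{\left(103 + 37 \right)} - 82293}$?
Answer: $- \frac{140}{11521119} \approx -1.2152 \cdot 10^{-5}$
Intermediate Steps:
$\frac{1}{w{\left(103 + 37 \right)} - 82293} = \frac{1}{- \frac{99}{103 + 37} - 82293} = \frac{1}{- \frac{99}{140} - 82293} = \frac{1}{- \frac{11521119}{140}} = - \frac{140}{11521119}$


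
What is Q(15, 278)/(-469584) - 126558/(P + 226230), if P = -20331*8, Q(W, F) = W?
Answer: -3301698089/1658727216 ≈ -1.9905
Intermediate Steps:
P = -162648
Q(15, 278)/(-469584) - 126558/(P + 226230) = 15/(-469584) - 126558/(-162648 + 226230) = 15*(-1/469584) - 126558/63582 = -5/156528 - 126558*1/63582 = -5/156528 - 21093/10597 = -3301698089/1658727216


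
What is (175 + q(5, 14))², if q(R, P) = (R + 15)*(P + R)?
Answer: 308025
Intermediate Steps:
q(R, P) = (15 + R)*(P + R)
(175 + q(5, 14))² = (175 + (5² + 15*14 + 15*5 + 14*5))² = (175 + (25 + 210 + 75 + 70))² = (175 + 380)² = 555² = 308025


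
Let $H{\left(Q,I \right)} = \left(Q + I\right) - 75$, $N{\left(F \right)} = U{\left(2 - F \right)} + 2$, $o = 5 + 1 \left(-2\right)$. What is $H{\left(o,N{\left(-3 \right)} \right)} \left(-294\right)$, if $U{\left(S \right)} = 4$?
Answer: $19404$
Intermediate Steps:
$o = 3$ ($o = 5 - 2 = 3$)
$N{\left(F \right)} = 6$ ($N{\left(F \right)} = 4 + 2 = 6$)
$H{\left(Q,I \right)} = -75 + I + Q$ ($H{\left(Q,I \right)} = \left(I + Q\right) - 75 = -75 + I + Q$)
$H{\left(o,N{\left(-3 \right)} \right)} \left(-294\right) = \left(-75 + 6 + 3\right) \left(-294\right) = \left(-66\right) \left(-294\right) = 19404$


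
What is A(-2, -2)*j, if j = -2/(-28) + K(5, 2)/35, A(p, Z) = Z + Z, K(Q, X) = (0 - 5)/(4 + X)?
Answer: -4/21 ≈ -0.19048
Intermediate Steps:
K(Q, X) = -5/(4 + X)
A(p, Z) = 2*Z
j = 1/21 (j = -2/(-28) - 5/(4 + 2)/35 = -2*(-1/28) - 5/6*(1/35) = 1/14 - 5*⅙*(1/35) = 1/14 - ⅚*1/35 = 1/14 - 1/42 = 1/21 ≈ 0.047619)
A(-2, -2)*j = (2*(-2))*(1/21) = -4*1/21 = -4/21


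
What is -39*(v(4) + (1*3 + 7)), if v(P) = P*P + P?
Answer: -1170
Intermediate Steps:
v(P) = P + P**2 (v(P) = P**2 + P = P + P**2)
-39*(v(4) + (1*3 + 7)) = -39*(4*(1 + 4) + (1*3 + 7)) = -39*(4*5 + (3 + 7)) = -39*(20 + 10) = -39*30 = -1170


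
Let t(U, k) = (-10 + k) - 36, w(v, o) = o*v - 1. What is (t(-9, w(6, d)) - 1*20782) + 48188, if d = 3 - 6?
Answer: 27341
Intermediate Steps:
d = -3
w(v, o) = -1 + o*v
t(U, k) = -46 + k
(t(-9, w(6, d)) - 1*20782) + 48188 = ((-46 + (-1 - 3*6)) - 1*20782) + 48188 = ((-46 + (-1 - 18)) - 20782) + 48188 = ((-46 - 19) - 20782) + 48188 = (-65 - 20782) + 48188 = -20847 + 48188 = 27341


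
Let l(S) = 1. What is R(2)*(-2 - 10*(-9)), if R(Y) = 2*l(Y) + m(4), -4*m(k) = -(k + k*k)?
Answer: 616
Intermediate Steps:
m(k) = k/4 + k²/4 (m(k) = -(-1)*(k + k*k)/4 = -(-1)*(k + k²)/4 = -(-k - k²)/4 = k/4 + k²/4)
R(Y) = 7 (R(Y) = 2*1 + (¼)*4*(1 + 4) = 2 + (¼)*4*5 = 2 + 5 = 7)
R(2)*(-2 - 10*(-9)) = 7*(-2 - 10*(-9)) = 7*(-2 + 90) = 7*88 = 616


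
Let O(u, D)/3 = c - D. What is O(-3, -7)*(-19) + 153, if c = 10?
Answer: -816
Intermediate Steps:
O(u, D) = 30 - 3*D (O(u, D) = 3*(10 - D) = 30 - 3*D)
O(-3, -7)*(-19) + 153 = (30 - 3*(-7))*(-19) + 153 = (30 + 21)*(-19) + 153 = 51*(-19) + 153 = -969 + 153 = -816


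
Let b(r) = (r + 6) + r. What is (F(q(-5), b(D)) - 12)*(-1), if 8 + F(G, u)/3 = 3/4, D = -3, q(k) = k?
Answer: 135/4 ≈ 33.750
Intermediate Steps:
b(r) = 6 + 2*r (b(r) = (6 + r) + r = 6 + 2*r)
F(G, u) = -87/4 (F(G, u) = -24 + 3*(3/4) = -24 + 9/4 = -87/4)
(F(q(-5), b(D)) - 12)*(-1) = (-87/4 - 12)*(-1) = -135/4*(-1) = 135/4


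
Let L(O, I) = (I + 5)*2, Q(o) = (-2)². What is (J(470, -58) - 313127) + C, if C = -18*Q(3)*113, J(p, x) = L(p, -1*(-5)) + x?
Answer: -321301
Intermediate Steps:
Q(o) = 4
L(O, I) = 10 + 2*I (L(O, I) = (5 + I)*2 = 10 + 2*I)
J(p, x) = 20 + x (J(p, x) = (10 + 2*(-1*(-5))) + x = (10 + 2*5) + x = (10 + 10) + x = 20 + x)
C = -8136 (C = -18*4*113 = -72*113 = -8136)
(J(470, -58) - 313127) + C = ((20 - 58) - 313127) - 8136 = (-38 - 313127) - 8136 = -313165 - 8136 = -321301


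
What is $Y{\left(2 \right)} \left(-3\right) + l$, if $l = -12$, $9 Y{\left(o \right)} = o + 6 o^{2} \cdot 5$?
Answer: $- \frac{158}{3} \approx -52.667$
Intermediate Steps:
$Y{\left(o \right)} = \frac{o}{9} + \frac{10 o^{2}}{3}$ ($Y{\left(o \right)} = \frac{o + 6 o^{2} \cdot 5}{9} = \frac{o + 30 o^{2}}{9} = \frac{o}{9} + \frac{10 o^{2}}{3}$)
$Y{\left(2 \right)} \left(-3\right) + l = \frac{1}{9} \cdot 2 \left(1 + 30 \cdot 2\right) \left(-3\right) - 12 = \frac{1}{9} \cdot 2 \left(1 + 60\right) \left(-3\right) - 12 = \frac{1}{9} \cdot 2 \cdot 61 \left(-3\right) - 12 = \frac{122}{9} \left(-3\right) - 12 = - \frac{122}{3} - 12 = - \frac{158}{3}$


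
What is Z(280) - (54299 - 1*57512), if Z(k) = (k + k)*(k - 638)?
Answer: -197267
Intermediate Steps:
Z(k) = 2*k*(-638 + k) (Z(k) = (2*k)*(-638 + k) = 2*k*(-638 + k))
Z(280) - (54299 - 1*57512) = 2*280*(-638 + 280) - (54299 - 1*57512) = 2*280*(-358) - (54299 - 57512) = -200480 - 1*(-3213) = -200480 + 3213 = -197267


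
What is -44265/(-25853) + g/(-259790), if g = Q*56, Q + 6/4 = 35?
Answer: 5725552061/3358175435 ≈ 1.7050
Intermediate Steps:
Q = 67/2 (Q = -3/2 + 35 = 67/2 ≈ 33.500)
g = 1876 (g = (67/2)*56 = 1876)
-44265/(-25853) + g/(-259790) = -44265/(-25853) + 1876/(-259790) = -44265*(-1/25853) + 1876*(-1/259790) = 44265/25853 - 938/129895 = 5725552061/3358175435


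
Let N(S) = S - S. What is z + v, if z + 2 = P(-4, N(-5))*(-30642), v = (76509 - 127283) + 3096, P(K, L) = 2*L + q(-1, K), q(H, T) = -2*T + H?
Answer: -262174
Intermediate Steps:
q(H, T) = H - 2*T
N(S) = 0
P(K, L) = -1 - 2*K + 2*L (P(K, L) = 2*L + (-1 - 2*K) = -1 - 2*K + 2*L)
v = -47678 (v = -50774 + 3096 = -47678)
z = -214496 (z = -2 + (-1 - 2*(-4) + 2*0)*(-30642) = -2 + (-1 + 8 + 0)*(-30642) = -2 + 7*(-30642) = -2 - 214494 = -214496)
z + v = -214496 - 47678 = -262174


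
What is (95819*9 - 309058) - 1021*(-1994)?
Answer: 2589187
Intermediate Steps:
(95819*9 - 309058) - 1021*(-1994) = (862371 - 309058) + 2035874 = 553313 + 2035874 = 2589187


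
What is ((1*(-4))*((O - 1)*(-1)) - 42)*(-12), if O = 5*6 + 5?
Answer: -1128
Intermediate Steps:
O = 35 (O = 30 + 5 = 35)
((1*(-4))*((O - 1)*(-1)) - 42)*(-12) = ((1*(-4))*((35 - 1)*(-1)) - 42)*(-12) = (-136*(-1) - 42)*(-12) = (-4*(-34) - 42)*(-12) = (136 - 42)*(-12) = 94*(-12) = -1128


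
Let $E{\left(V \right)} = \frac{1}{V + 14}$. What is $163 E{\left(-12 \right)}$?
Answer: $\frac{163}{2} \approx 81.5$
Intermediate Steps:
$E{\left(V \right)} = \frac{1}{14 + V}$
$163 E{\left(-12 \right)} = \frac{163}{14 - 12} = \frac{163}{2}$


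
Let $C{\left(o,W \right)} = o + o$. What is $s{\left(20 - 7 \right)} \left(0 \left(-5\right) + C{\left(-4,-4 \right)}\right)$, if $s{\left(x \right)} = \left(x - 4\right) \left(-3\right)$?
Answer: $216$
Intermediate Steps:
$s{\left(x \right)} = 12 - 3 x$ ($s{\left(x \right)} = \left(-4 + x\right) \left(-3\right) = 12 - 3 x$)
$C{\left(o,W \right)} = 2 o$
$s{\left(20 - 7 \right)} \left(0 \left(-5\right) + C{\left(-4,-4 \right)}\right) = \left(12 - 3 \left(20 - 7\right)\right) \left(0 \left(-5\right) + 2 \left(-4\right)\right) = \left(12 - 3 \left(20 - 7\right)\right) \left(0 - 8\right) = \left(12 - 39\right) \left(-8\right) = \left(-27\right) \left(-8\right) = 216$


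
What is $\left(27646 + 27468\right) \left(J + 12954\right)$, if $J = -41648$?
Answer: $-1581441116$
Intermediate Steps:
$\left(27646 + 27468\right) \left(J + 12954\right) = \left(27646 + 27468\right) \left(-41648 + 12954\right) = 55114 \left(-28694\right) = -1581441116$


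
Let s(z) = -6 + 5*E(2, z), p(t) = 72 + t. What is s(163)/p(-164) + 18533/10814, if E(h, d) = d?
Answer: -3521745/497444 ≈ -7.0797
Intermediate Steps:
s(z) = -6 + 5*z
s(163)/p(-164) + 18533/10814 = (-6 + 5*163)/(72 - 164) + 18533/10814 = (-6 + 815)/(-92) + 18533*(1/10814) = 809*(-1/92) + 18533/10814 = -809/92 + 18533/10814 = -3521745/497444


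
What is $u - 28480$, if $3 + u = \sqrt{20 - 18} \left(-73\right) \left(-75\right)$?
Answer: $-28483 + 5475 \sqrt{2} \approx -20740.0$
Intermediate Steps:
$u = -3 + 5475 \sqrt{2}$ ($u = -3 + \sqrt{20 - 18} \left(-73\right) \left(-75\right) = -3 + \sqrt{2} \left(-73\right) \left(-75\right) = -3 + - 73 \sqrt{2} \left(-75\right) = -3 + 5475 \sqrt{2} \approx 7739.8$)
$u - 28480 = \left(-3 + 5475 \sqrt{2}\right) - 28480 = -28483 + 5475 \sqrt{2}$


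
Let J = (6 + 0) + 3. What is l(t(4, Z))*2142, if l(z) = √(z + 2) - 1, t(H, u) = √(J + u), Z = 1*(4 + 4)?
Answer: -2142 + 2142*√(2 + √17) ≈ 3158.4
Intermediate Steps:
Z = 8 (Z = 1*8 = 8)
J = 9 (J = 6 + 3 = 9)
t(H, u) = √(9 + u)
l(z) = -1 + √(2 + z) (l(z) = √(2 + z) - 1 = -1 + √(2 + z))
l(t(4, Z))*2142 = (-1 + √(2 + √(9 + 8)))*2142 = (-1 + √(2 + √17))*2142 = -2142 + 2142*√(2 + √17)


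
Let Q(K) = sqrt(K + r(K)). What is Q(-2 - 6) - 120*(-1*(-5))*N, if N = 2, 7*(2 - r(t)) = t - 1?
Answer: -1200 + I*sqrt(231)/7 ≈ -1200.0 + 2.1712*I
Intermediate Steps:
r(t) = 15/7 - t/7 (r(t) = 2 - (t - 1)/7 = 2 - (-1 + t)/7 = 2 + (1/7 - t/7) = 15/7 - t/7)
Q(K) = sqrt(15/7 + 6*K/7) (Q(K) = sqrt(K + (15/7 - K/7)) = sqrt(15/7 + 6*K/7))
Q(-2 - 6) - 120*(-1*(-5))*N = sqrt(105 + 42*(-2 - 6))/7 - 120*(-1*(-5))*2 = sqrt(105 + 42*(-8))/7 - 600*2 = sqrt(105 - 336)/7 - 120*10 = sqrt(-231)/7 - 1200 = (I*sqrt(231))/7 - 1200 = I*sqrt(231)/7 - 1200 = -1200 + I*sqrt(231)/7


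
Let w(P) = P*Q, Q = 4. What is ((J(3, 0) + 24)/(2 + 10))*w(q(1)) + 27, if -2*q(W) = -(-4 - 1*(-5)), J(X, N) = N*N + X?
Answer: 63/2 ≈ 31.500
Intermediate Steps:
J(X, N) = X + N² (J(X, N) = N² + X = X + N²)
q(W) = ½ (q(W) = -(-1)*(-4 - 1*(-5))/2 = -(-1)*(-4 + 5)/2 = -(-1)/2 = -½*(-1) = ½)
w(P) = 4*P (w(P) = P*4 = 4*P)
((J(3, 0) + 24)/(2 + 10))*w(q(1)) + 27 = (((3 + 0²) + 24)/(2 + 10))*(4*(½)) + 27 = (((3 + 0) + 24)/12)*2 + 27 = ((3 + 24)*(1/12))*2 + 27 = (27*(1/12))*2 + 27 = (9/4)*2 + 27 = 9/2 + 27 = 63/2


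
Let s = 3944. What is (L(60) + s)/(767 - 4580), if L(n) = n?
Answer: -4004/3813 ≈ -1.0501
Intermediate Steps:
(L(60) + s)/(767 - 4580) = (60 + 3944)/(767 - 4580) = 4004/(-3813) = 4004*(-1/3813) = -4004/3813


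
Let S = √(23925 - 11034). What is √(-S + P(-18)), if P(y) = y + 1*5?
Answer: √(-13 - √12891) ≈ 11.249*I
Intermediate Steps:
S = √12891 ≈ 113.54
P(y) = 5 + y (P(y) = y + 5 = 5 + y)
√(-S + P(-18)) = √(-√12891 + (5 - 18)) = √(-√12891 - 13) = √(-13 - √12891)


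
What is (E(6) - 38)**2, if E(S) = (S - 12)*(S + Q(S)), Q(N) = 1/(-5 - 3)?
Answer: 85849/16 ≈ 5365.6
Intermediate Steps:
Q(N) = -1/8 (Q(N) = 1/(-8) = -1/8)
E(S) = (-12 + S)*(-1/8 + S) (E(S) = (S - 12)*(S - 1/8) = (-12 + S)*(-1/8 + S))
(E(6) - 38)**2 = ((3/2 + 6**2 - 97/8*6) - 38)**2 = ((3/2 + 36 - 291/4) - 38)**2 = (-141/4 - 38)**2 = (-293/4)**2 = 85849/16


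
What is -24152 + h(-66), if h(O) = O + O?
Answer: -24284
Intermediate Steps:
h(O) = 2*O
-24152 + h(-66) = -24152 + 2*(-66) = -24152 - 132 = -24284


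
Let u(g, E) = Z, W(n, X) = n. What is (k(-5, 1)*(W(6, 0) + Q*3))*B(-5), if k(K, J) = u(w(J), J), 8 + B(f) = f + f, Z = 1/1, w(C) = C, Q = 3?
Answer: -270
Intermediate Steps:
Z = 1
B(f) = -8 + 2*f (B(f) = -8 + (f + f) = -8 + 2*f)
u(g, E) = 1
k(K, J) = 1
(k(-5, 1)*(W(6, 0) + Q*3))*B(-5) = (1*(6 + 3*3))*(-8 + 2*(-5)) = (1*(6 + 9))*(-8 - 10) = (1*15)*(-18) = 15*(-18) = -270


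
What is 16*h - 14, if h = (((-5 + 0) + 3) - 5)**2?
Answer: 770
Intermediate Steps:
h = 49 (h = ((-5 + 3) - 5)**2 = (-2 - 5)**2 = (-7)**2 = 49)
16*h - 14 = 16*49 - 14 = 784 - 14 = 770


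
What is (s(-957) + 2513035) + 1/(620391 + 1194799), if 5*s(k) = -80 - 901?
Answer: 4561279861373/1815190 ≈ 2.5128e+6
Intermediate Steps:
s(k) = -981/5 (s(k) = (-80 - 901)/5 = (⅕)*(-981) = -981/5)
(s(-957) + 2513035) + 1/(620391 + 1194799) = (-981/5 + 2513035) + 1/(620391 + 1194799) = 12564194/5 + 1/1815190 = 4561279861373/1815190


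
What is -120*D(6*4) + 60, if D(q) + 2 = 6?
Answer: -420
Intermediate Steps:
D(q) = 4 (D(q) = -2 + 6 = 4)
-120*D(6*4) + 60 = -120*4 + 60 = -480 + 60 = -420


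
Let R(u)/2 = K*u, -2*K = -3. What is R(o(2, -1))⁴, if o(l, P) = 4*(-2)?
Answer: 331776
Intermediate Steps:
K = 3/2 (K = -½*(-3) = 3/2 ≈ 1.5000)
o(l, P) = -8
R(u) = 3*u (R(u) = 2*(3*u/2) = 3*u)
R(o(2, -1))⁴ = (3*(-8))⁴ = (-24)⁴ = 331776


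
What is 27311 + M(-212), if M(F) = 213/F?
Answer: 5789719/212 ≈ 27310.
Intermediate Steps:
27311 + M(-212) = 27311 + 213/(-212) = 27311 + 213*(-1/212) = 27311 - 213/212 = 5789719/212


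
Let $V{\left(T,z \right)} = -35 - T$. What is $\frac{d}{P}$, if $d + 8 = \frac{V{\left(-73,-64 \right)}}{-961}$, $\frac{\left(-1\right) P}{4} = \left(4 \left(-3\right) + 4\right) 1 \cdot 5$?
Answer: $- \frac{3863}{76880} \approx -0.050247$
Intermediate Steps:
$P = 160$ ($P = - 4 \left(4 \left(-3\right) + 4\right) 1 \cdot 5 = - 4 \left(-12 + 4\right) 1 \cdot 5 = - 4 \left(-8\right) 1 \cdot 5 = - 4 \left(\left(-8\right) 5\right) = \left(-4\right) \left(-40\right) = 160$)
$d = - \frac{7726}{961}$ ($d = -8 + \frac{-35 - -73}{-961} = -8 + \left(-35 + 73\right) \left(- \frac{1}{961}\right) = -8 + 38 \left(- \frac{1}{961}\right) = -8 - \frac{38}{961} = - \frac{7726}{961} \approx -8.0395$)
$\frac{d}{P} = \frac{1}{160} \left(- \frac{7726}{961}\right) = - \frac{3863}{76880}$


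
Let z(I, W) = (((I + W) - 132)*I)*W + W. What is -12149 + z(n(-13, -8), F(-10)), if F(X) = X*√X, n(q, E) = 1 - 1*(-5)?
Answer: -18149 + 7550*I*√10 ≈ -18149.0 + 23875.0*I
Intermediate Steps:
n(q, E) = 6 (n(q, E) = 1 + 5 = 6)
F(X) = X^(3/2)
z(I, W) = W + I*W*(-132 + I + W) (z(I, W) = ((-132 + I + W)*I)*W + W = (I*(-132 + I + W))*W + W = I*W*(-132 + I + W) + W = W + I*W*(-132 + I + W))
-12149 + z(n(-13, -8), F(-10)) = -12149 + (-10)^(3/2)*(1 + 6² - 132*6 + 6*(-10)^(3/2)) = -12149 + (-10*I*√10)*(1 + 36 - 792 + 6*(-10*I*√10)) = -12149 + (-10*I*√10)*(1 + 36 - 792 - 60*I*√10) = -12149 + (-10*I*√10)*(-755 - 60*I*√10) = -12149 - 10*I*√10*(-755 - 60*I*√10)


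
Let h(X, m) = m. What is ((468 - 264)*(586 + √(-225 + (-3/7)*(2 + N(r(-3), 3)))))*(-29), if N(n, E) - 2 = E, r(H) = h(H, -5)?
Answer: -3466776 - 11832*I*√57 ≈ -3.4668e+6 - 89330.0*I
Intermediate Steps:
r(H) = -5
N(n, E) = 2 + E
((468 - 264)*(586 + √(-225 + (-3/7)*(2 + N(r(-3), 3)))))*(-29) = ((468 - 264)*(586 + √(-225 + (-3/7)*(2 + (2 + 3)))))*(-29) = (204*(586 + √(-225 + (-3*⅐)*(2 + 5))))*(-29) = (204*(586 + √(-225 - 3/7*7)))*(-29) = (204*(586 + √(-225 - 3)))*(-29) = (204*(586 + √(-228)))*(-29) = (204*(586 + 2*I*√57))*(-29) = (119544 + 408*I*√57)*(-29) = -3466776 - 11832*I*√57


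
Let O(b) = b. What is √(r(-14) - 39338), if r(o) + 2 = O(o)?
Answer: I*√39354 ≈ 198.38*I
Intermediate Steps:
r(o) = -2 + o
√(r(-14) - 39338) = √((-2 - 14) - 39338) = √(-16 - 39338) = √(-39354) = I*√39354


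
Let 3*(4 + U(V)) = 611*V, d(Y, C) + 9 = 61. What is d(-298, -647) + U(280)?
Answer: 171224/3 ≈ 57075.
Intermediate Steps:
d(Y, C) = 52 (d(Y, C) = -9 + 61 = 52)
U(V) = -4 + 611*V/3 (U(V) = -4 + (611*V)/3 = -4 + 611*V/3)
d(-298, -647) + U(280) = 52 + (-4 + (611/3)*280) = 52 + (-4 + 171080/3) = 52 + 171068/3 = 171224/3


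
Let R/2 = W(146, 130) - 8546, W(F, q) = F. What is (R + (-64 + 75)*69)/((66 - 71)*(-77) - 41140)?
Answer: 5347/13585 ≈ 0.39360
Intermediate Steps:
R = -16800 (R = 2*(146 - 8546) = 2*(-8400) = -16800)
(R + (-64 + 75)*69)/((66 - 71)*(-77) - 41140) = (-16800 + (-64 + 75)*69)/((66 - 71)*(-77) - 41140) = (-16800 + 11*69)/(-5*(-77) - 41140) = (-16800 + 759)/(385 - 41140) = -16041/(-40755) = -16041*(-1/40755) = 5347/13585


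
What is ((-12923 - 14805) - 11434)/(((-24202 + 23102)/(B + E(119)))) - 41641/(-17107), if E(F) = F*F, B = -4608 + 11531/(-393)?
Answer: 208957026234236/616279675 ≈ 3.3906e+5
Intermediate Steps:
B = -1822475/393 (B = -4608 + 11531*(-1/393) = -4608 - 11531/393 = -1822475/393 ≈ -4637.3)
E(F) = F²
((-12923 - 14805) - 11434)/(((-24202 + 23102)/(B + E(119)))) - 41641/(-17107) = ((-12923 - 14805) - 11434)/(((-24202 + 23102)/(-1822475/393 + 119²))) - 41641/(-17107) = (-27728 - 11434)/((-1100/(-1822475/393 + 14161))) - 41641*(-1/17107) = -39162/((-1100/3742798/393)) + 41641/17107 = -39162/((-1100*393/3742798)) + 41641/17107 = -39162/(-216150/1871399) + 41641/17107 = -39162*(-1871399/216150) + 41641/17107 = 12214621273/36025 + 41641/17107 = 208957026234236/616279675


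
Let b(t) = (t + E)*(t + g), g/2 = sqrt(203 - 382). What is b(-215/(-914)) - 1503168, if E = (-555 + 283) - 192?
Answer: -1255831668943/835396 - 423881*I*sqrt(179)/457 ≈ -1.5033e+6 - 12410.0*I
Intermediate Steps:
E = -464 (E = -272 - 192 = -464)
g = 2*I*sqrt(179) (g = 2*sqrt(203 - 382) = 2*sqrt(-179) = 2*(I*sqrt(179)) = 2*I*sqrt(179) ≈ 26.758*I)
b(t) = (-464 + t)*(t + 2*I*sqrt(179)) (b(t) = (t - 464)*(t + 2*I*sqrt(179)) = (-464 + t)*(t + 2*I*sqrt(179)))
b(-215/(-914)) - 1503168 = ((-215/(-914))**2 - (-99760)/(-914) - 928*I*sqrt(179) + 2*I*(-215/(-914))*sqrt(179)) - 1503168 = ((-215*(-1/914))**2 - (-99760)*(-1)/914 - 928*I*sqrt(179) + 2*I*(-215*(-1/914))*sqrt(179)) - 1503168 = ((215/914)**2 - 464*215/914 - 928*I*sqrt(179) + 2*I*(215/914)*sqrt(179)) - 1503168 = (46225/835396 - 49880/457 - 928*I*sqrt(179) + 215*I*sqrt(179)/457) - 1503168 = (-91134415/835396 - 423881*I*sqrt(179)/457) - 1503168 = -1255831668943/835396 - 423881*I*sqrt(179)/457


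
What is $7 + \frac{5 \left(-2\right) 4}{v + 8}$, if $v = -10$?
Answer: $27$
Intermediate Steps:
$7 + \frac{5 \left(-2\right) 4}{v + 8} = 7 + \frac{5 \left(-2\right) 4}{-10 + 8} = 7 + \frac{\left(-10\right) 4}{-2} = 7 - -20 = 7 + 20 = 27$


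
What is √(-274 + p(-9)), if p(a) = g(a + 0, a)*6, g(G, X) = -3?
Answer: 2*I*√73 ≈ 17.088*I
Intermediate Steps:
p(a) = -18 (p(a) = -3*6 = -18)
√(-274 + p(-9)) = √(-274 - 18) = √(-292) = 2*I*√73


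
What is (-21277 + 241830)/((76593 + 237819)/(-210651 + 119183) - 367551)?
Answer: -5043385451/8404867320 ≈ -0.60006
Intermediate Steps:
(-21277 + 241830)/((76593 + 237819)/(-210651 + 119183) - 367551) = 220553/(314412/(-91468) - 367551) = 220553/(314412*(-1/91468) - 367551) = 220553/(-78603/22867 - 367551) = 220553/(-8404867320/22867) = 220553*(-22867/8404867320) = -5043385451/8404867320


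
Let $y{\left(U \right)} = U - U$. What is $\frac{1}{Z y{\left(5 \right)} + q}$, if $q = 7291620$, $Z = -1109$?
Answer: $\frac{1}{7291620} \approx 1.3714 \cdot 10^{-7}$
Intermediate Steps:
$y{\left(U \right)} = 0$
$\frac{1}{Z y{\left(5 \right)} + q} = \frac{1}{\left(-1109\right) 0 + 7291620} = \frac{1}{0 + 7291620} = \frac{1}{7291620}$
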